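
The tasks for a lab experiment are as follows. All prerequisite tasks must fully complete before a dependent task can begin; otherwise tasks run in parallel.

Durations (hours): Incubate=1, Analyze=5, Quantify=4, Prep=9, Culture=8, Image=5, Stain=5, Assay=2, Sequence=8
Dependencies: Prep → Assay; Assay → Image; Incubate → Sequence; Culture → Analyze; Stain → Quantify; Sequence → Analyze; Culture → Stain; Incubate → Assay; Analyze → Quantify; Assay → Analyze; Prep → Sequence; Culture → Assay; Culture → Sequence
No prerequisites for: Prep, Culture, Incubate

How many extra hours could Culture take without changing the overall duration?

Prep→Sequence→Analyze→Quantify = 9+8+5+4 = 26 sets the makespan at 26 hours.
Culture finishes as early as 8 and must finish by 9.
So Culture can slip 9 − 8 = 1 hour.

1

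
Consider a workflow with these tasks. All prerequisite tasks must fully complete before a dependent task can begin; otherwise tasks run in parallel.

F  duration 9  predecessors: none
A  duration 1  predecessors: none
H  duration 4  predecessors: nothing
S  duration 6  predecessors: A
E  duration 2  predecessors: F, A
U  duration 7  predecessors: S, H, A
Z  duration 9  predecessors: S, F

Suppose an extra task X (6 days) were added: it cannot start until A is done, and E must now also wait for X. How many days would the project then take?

Originally the project takes 18 days.
With X inserted, E now waits for max(F, A, X).
New critical path: F→Z = 9+9 = 18 ⇒ 18 days.

18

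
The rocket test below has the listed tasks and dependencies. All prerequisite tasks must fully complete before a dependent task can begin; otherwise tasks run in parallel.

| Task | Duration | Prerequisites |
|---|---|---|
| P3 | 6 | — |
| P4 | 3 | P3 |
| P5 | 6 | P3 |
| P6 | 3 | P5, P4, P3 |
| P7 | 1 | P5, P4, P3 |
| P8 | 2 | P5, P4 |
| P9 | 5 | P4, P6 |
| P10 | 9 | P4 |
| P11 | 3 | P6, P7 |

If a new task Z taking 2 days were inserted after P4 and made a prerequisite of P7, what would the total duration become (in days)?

Originally the plan takes 20 days.
With Z inserted, P7 now waits for max(P5, P4, P3, Z).
New critical path: P3→P5→P6→P9 = 6+6+3+5 = 20 ⇒ 20 days.

20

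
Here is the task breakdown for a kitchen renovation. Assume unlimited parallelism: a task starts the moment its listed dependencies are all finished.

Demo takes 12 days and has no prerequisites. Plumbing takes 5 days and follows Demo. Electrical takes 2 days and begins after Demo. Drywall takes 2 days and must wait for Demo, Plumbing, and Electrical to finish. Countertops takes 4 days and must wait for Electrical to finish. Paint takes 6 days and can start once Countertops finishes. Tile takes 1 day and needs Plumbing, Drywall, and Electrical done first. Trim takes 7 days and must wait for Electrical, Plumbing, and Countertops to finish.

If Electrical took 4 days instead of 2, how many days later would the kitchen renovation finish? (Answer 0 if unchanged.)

Critical path before the change: Demo→Electrical→Countertops→Trim = 12+2+4+7 = 25 giving 25 days.
Electrical lies on that path, so at 4 days the path becomes 27 days.
The critical path is still Demo→Electrical→Countertops→Trim; finish is now 27 days.
Change in finish: 27 − 25 = +2 days.

2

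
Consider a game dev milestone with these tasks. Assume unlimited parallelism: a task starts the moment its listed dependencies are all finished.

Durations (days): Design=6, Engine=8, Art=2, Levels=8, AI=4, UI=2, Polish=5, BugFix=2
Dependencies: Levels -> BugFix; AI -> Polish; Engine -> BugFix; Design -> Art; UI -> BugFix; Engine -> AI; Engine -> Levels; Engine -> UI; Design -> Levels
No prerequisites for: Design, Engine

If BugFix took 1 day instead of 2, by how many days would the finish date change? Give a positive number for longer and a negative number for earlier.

-1

Baseline: Engine→Levels→BugFix = 8+8+2 = 18 → 18 days.
Since BugFix is critical, the -1 change carries straight to that chain (now 17 days).
That remains the longest chain; total 17 days.
Change in finish: 17 − 18 = -1 days.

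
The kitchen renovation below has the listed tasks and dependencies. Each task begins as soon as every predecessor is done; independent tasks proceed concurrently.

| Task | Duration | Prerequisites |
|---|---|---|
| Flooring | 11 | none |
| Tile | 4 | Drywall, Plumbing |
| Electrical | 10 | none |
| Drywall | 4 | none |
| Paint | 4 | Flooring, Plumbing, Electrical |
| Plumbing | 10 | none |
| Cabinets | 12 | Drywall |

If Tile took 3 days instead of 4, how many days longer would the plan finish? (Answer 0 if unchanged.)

0

The binding path is Drywall→Cabinets = 4+12 = 16; finish at 16 days.
Tile has 2 days of float (longest path through it is 14).
That remains the longest chain; total 16 days.
Change in finish: 16 − 16 = +0 days.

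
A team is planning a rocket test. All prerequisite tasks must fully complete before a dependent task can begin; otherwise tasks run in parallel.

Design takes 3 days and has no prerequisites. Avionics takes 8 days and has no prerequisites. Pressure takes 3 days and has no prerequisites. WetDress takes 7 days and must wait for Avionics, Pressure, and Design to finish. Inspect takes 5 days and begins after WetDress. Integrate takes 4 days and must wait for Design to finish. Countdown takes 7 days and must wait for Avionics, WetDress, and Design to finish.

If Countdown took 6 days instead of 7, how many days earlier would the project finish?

Baseline: Avionics→WetDress→Countdown = 8+7+7 = 22 → 22 days.
Countdown is on the critical path; changing it to 6 makes that path 21 days.
That remains the longest chain; total 21 days.
Change in finish: 21 − 22 = -1 days.

1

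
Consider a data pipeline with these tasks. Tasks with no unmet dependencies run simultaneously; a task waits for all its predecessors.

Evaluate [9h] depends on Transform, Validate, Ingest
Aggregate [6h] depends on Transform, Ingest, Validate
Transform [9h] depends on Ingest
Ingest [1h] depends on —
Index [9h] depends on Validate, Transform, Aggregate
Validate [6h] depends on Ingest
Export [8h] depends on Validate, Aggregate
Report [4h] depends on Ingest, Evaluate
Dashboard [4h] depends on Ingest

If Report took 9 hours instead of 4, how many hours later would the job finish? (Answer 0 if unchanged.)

3

Actual critical path: Ingest→Transform→Aggregate→Index = 1+9+6+9 = 25 ⇒ 25 hours.
Report has 2 hours of float (longest path through it is 23).
New critical path: Ingest→Transform→Evaluate→Report = 1+9+9+9 = 28 ⇒ 28 hours.
Change in finish: 28 − 25 = +3 hours.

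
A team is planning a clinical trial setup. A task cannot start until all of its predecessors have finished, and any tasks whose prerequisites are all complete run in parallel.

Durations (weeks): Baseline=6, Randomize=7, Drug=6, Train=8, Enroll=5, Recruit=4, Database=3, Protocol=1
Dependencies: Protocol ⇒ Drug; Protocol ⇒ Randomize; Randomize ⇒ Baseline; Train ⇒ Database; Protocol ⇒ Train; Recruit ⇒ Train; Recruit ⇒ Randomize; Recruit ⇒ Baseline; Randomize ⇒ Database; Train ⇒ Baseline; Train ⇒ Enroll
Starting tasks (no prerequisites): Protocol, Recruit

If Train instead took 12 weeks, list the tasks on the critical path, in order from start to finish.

Recruit, Train, Baseline

As given, the longest chain is Recruit→Train→Baseline = 4+8+6 = 18, so the finish is 18 weeks.
Since Train is critical, the +4 change carries straight to that chain (now 22 weeks).
No other chain overtakes it, so the finish is 22 weeks.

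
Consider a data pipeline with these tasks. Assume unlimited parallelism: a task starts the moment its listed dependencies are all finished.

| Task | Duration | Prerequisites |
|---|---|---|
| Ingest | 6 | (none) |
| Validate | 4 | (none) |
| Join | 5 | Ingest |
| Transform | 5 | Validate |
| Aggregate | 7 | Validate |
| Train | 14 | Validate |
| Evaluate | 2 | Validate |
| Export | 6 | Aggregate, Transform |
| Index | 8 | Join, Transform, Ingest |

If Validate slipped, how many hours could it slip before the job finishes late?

1

The longest chain is Ingest→Join→Index = 6+5+8 = 19; overall finish 19 hours.
The longest chain containing Validate totals 18 hours.
Slack of Validate = 1 − 0 = 1 hour.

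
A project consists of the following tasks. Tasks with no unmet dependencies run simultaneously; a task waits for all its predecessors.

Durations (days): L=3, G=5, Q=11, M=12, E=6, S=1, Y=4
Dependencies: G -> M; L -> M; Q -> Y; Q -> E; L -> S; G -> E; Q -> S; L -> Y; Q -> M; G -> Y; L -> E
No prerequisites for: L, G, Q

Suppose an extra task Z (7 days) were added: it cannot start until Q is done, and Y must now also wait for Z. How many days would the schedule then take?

23

Originally the schedule takes 23 days.
With Z inserted, Y now waits for max(G, L, Q, Z).
New critical path: Q→M = 11+12 = 23 ⇒ 23 days.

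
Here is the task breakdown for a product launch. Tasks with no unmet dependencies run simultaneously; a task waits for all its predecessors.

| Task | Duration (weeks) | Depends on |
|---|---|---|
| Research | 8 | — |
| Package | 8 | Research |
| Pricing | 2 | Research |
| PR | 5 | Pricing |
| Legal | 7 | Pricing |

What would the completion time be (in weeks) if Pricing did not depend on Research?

16

With the dependency in place, Research→Pricing→Legal = 8+2+7 = 17 sets the finish at 17 weeks.
Without Research→Pricing, Pricing's earliest start moves from 8 to 0.
After: Research→Package = 8+8 = 16 → 16 weeks.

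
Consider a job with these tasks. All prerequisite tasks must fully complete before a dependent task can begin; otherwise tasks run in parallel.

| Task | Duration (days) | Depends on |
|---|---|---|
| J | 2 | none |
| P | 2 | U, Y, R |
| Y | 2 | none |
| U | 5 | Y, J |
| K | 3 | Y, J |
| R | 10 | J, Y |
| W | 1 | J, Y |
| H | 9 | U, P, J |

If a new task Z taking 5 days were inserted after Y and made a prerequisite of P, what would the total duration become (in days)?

Originally the project takes 23 days.
With Z inserted, P now waits for max(U, Y, R, Z).
New critical path: Y→R→P→H = 2+10+2+9 = 23 ⇒ 23 days.

23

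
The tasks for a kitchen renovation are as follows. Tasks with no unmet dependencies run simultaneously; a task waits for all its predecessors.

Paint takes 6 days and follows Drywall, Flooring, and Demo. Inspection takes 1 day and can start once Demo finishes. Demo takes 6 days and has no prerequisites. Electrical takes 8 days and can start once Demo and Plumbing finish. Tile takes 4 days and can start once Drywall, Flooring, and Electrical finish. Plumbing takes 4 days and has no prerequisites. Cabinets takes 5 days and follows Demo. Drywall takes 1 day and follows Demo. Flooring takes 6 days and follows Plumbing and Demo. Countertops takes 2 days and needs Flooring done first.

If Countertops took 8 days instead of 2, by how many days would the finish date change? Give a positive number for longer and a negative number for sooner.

Actual critical path: Demo→Electrical→Tile = 6+8+4 = 18 ⇒ 18 days.
The longest path through Countertops is only 14 days, so Countertops has float 4.
The binding chain switches to Demo→Flooring→Countertops = 6+6+8 = 20; finish 20 days.
Change in finish: 20 − 18 = +2 days.

2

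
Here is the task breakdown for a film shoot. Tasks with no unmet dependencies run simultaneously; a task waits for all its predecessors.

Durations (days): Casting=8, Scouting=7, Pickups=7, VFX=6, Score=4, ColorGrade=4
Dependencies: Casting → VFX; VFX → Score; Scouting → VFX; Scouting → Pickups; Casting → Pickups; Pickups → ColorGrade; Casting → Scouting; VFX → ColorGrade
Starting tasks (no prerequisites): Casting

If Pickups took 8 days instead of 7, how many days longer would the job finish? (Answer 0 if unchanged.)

The binding path is Casting→Scouting→Pickups→ColorGrade = 8+7+7+4 = 26; finish at 26 days.
Since Pickups is critical, the +1 change carries straight to that chain (now 27 days).
That remains the longest chain; total 27 days.
Change in finish: 27 − 26 = +1 days.

1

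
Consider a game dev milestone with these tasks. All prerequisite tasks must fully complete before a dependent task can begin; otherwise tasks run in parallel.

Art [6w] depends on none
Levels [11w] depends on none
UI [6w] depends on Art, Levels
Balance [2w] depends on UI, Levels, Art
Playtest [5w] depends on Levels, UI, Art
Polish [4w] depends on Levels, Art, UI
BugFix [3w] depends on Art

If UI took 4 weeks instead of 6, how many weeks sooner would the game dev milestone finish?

2

The binding path is Levels→UI→Playtest = 11+6+5 = 22; finish at 22 weeks.
UI is on the critical path; changing it to 4 makes that path 20 weeks.
No other chain overtakes it, so the finish is 20 weeks.
Change in finish: 20 − 22 = -2 weeks.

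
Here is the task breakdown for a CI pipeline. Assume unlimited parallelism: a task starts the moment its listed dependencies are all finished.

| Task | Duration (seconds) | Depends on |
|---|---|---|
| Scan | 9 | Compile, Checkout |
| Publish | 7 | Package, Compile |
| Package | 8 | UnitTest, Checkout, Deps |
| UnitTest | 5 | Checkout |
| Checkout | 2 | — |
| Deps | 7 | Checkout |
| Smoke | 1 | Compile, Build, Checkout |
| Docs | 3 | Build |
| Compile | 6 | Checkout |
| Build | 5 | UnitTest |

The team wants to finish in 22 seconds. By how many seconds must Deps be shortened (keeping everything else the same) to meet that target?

Current finish: 24 seconds; target: 22.
Deps is on every critical path, so each second cut from Deps cuts the finish by one (this holds down to a finish of 22).
Need 24 − 22 = 2 seconds off Deps → Deps becomes 5 seconds, finish becomes 22.

2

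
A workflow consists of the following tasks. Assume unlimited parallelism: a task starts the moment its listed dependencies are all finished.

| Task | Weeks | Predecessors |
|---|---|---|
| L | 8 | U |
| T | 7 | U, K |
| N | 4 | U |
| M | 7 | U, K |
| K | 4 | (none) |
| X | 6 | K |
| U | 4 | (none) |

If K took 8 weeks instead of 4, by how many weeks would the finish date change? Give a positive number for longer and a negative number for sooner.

Actual critical path: U→L = 4+8 = 12 ⇒ 12 weeks.
The longest path through K is only 11 weeks, so K has float 1.
Now K→T = 8+7 = 15 is longest, so the finish becomes 15 weeks.
Change in finish: 15 − 12 = +3 weeks.

3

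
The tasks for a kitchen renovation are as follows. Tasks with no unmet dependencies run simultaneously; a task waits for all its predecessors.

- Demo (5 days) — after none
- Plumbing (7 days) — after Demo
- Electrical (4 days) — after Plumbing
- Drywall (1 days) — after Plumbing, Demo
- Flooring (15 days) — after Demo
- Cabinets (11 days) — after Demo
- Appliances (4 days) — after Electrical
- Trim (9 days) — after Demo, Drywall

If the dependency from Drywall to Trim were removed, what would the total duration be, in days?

Before: longest chain Demo→Plumbing→Drywall→Trim = 5+7+1+9 = 22, finish 22.
Without Drywall→Trim, Trim's earliest start moves from 13 to 5.
After: Demo→Plumbing→Electrical→Appliances = 5+7+4+4 = 20 → 20 days.

20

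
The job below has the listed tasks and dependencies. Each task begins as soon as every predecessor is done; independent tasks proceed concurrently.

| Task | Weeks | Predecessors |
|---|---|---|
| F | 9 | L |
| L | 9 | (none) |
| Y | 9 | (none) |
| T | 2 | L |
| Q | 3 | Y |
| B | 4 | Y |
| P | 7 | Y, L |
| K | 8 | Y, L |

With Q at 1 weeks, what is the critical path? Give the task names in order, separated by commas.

L, F

The binding path is L→F = 9+9 = 18; finish at 18 weeks.
The longest path through Q is only 12 weeks, so Q has float 6.
The critical path is still L→F; finish is now 18 weeks.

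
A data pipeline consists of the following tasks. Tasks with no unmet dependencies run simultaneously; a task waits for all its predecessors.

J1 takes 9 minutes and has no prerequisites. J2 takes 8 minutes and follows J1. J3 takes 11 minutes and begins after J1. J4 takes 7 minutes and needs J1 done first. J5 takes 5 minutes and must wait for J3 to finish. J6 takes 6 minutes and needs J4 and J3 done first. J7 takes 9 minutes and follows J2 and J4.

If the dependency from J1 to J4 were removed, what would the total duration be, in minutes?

26

Original critical path: J1→J2→J7 = 9+8+9 = 26 ⇒ 26 minutes.
Without J1→J4, J4's earliest start moves from 9 to 0.
New critical path: J1→J2→J7 = 9+8+9 = 26 ⇒ 26 minutes.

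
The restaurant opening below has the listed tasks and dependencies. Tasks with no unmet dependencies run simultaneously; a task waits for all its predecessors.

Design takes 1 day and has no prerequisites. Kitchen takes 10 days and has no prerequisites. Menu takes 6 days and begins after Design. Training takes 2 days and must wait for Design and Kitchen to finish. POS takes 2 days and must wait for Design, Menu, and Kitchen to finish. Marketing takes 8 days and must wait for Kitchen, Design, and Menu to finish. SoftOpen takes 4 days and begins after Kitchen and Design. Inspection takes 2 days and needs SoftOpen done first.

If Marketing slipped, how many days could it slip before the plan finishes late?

Kitchen→Marketing = 10+8 = 18 sets the makespan at 18 days.
Marketing finishes as early as 18 and must finish by 18.
So Marketing can slip 18 − 18 = 0 days.

0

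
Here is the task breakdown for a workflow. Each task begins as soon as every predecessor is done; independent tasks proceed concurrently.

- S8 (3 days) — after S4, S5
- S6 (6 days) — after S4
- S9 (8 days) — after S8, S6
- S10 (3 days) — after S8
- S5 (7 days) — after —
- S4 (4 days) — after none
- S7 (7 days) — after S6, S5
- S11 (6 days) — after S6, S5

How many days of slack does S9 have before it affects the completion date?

The longest chain is S4→S6→S9 = 4+6+8 = 18; overall finish 18 days.
The longest chain containing S9 totals 18 days.
Float = 18 − 18 = 0.

0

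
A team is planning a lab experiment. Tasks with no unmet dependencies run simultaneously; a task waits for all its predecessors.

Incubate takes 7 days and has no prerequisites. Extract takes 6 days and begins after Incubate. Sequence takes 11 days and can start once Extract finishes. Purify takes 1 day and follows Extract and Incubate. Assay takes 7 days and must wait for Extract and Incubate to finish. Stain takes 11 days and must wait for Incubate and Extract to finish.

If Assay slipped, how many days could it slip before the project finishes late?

Critical path: Incubate→Extract→Sequence = 7+6+11 = 24, so the finish is 24 days.
Longest path through Assay: 20 days (earliest finish 20, latest finish 24).
Float = 24 − 20 = 4.

4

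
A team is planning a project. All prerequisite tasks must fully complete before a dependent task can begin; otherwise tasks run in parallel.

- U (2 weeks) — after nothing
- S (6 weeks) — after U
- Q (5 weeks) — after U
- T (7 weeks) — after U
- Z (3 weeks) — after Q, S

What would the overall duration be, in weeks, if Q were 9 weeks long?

Baseline: U→S→Z = 2+6+3 = 11 → 11 weeks.
Q has 1 week of float (longest path through it is 10).
The binding chain switches to U→Q→Z = 2+9+3 = 14; finish 14 weeks.

14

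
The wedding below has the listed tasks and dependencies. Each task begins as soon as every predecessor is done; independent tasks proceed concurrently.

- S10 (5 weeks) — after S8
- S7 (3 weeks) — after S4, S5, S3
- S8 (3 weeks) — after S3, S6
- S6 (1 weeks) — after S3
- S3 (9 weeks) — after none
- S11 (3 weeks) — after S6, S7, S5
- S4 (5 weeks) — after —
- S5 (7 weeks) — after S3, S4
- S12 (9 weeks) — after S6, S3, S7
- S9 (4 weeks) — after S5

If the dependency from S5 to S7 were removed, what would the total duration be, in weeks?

21

Original critical path: S3→S5→S7→S12 = 9+7+3+9 = 28 ⇒ 28 weeks.
Without S5→S7, S7's earliest start moves from 16 to 9.
New critical path: S3→S7→S12 = 9+3+9 = 21 ⇒ 21 weeks.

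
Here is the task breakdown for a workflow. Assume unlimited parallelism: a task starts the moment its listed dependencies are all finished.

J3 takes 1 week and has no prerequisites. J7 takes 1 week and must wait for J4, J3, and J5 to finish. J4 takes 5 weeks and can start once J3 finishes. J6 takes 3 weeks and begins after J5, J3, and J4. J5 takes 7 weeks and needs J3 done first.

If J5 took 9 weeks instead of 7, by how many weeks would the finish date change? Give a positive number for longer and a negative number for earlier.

The binding path is J3→J5→J6 = 1+7+3 = 11; finish at 11 weeks.
J5 lies on that path, so at 9 weeks the path becomes 13 weeks.
The critical path is still J3→J5→J6; finish is now 13 weeks.
Change in finish: 13 − 11 = +2 weeks.

2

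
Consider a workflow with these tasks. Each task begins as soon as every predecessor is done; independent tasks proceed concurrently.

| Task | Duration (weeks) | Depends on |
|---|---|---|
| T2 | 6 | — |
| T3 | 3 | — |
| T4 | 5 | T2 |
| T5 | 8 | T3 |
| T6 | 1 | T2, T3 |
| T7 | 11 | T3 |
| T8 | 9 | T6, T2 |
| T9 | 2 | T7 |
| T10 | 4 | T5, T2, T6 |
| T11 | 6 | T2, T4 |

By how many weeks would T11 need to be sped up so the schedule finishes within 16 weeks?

Current finish: 17 weeks; target: 16.
T11 is on every critical path, so each week cut from T11 cuts the finish by one (this holds down to a finish of 16).
Need 17 − 16 = 1 week off T11 → T11 becomes 5 weeks, finish becomes 16.

1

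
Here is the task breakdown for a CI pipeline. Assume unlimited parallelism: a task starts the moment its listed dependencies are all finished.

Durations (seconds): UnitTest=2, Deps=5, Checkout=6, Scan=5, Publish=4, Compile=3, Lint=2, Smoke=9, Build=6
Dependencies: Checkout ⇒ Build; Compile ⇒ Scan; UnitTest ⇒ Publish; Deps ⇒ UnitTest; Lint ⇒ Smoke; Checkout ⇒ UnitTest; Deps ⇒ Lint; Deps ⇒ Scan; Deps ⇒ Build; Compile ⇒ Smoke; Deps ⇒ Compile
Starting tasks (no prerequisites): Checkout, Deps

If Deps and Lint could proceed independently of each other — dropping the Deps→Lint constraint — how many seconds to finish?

Before: longest chain Deps→Compile→Smoke = 5+3+9 = 17, finish 17.
Without Deps→Lint, Lint's earliest start moves from 5 to 0.
New critical path: Deps→Compile→Smoke = 5+3+9 = 17 ⇒ 17 seconds.

17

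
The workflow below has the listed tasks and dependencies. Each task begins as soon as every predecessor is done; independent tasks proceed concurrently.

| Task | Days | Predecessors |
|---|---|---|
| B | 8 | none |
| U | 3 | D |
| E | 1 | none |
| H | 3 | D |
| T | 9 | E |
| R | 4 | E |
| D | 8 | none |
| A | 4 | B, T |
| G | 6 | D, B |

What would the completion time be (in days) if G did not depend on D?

Before: longest chain D→G = 8+6 = 14, finish 14.
Dropping D→G doesn't change G's earliest start (8); another predecessor still binds.
After: E→T→A = 1+9+4 = 14 → 14 days.

14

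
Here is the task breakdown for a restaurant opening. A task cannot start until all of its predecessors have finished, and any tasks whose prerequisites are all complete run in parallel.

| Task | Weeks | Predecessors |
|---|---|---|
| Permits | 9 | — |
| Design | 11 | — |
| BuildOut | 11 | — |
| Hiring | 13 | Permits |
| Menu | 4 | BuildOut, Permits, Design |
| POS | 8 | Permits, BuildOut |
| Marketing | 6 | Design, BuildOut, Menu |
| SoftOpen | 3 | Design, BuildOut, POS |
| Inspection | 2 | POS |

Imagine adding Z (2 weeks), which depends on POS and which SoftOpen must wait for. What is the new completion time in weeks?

24

Originally the plan takes 22 weeks.
With Z inserted, SoftOpen now waits for max(Design, BuildOut, POS, Z).
New critical path: BuildOut→POS→Z→SoftOpen = 11+8+2+3 = 24 ⇒ 24 weeks.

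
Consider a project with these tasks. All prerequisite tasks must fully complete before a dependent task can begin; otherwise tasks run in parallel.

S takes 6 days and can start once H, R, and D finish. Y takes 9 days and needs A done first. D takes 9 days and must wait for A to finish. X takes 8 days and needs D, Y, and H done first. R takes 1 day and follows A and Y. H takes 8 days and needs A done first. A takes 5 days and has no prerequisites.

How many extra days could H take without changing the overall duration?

A→D→X = 5+9+8 = 22 sets the makespan at 22 days.
Longest path through H: 21 days (earliest finish 13, latest finish 14).
So H can slip 14 − 13 = 1 day.

1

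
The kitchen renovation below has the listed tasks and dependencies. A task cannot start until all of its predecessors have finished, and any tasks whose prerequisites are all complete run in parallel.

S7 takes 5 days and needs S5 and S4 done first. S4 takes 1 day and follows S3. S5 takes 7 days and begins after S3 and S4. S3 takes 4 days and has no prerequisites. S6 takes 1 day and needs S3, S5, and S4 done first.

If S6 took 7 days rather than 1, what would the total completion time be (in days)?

Actual critical path: S3→S4→S5→S7 = 4+1+7+5 = 17 ⇒ 17 days.
S6 has 4 days of float (longest path through it is 13).
New critical path: S3→S4→S5→S6 = 4+1+7+7 = 19 ⇒ 19 days.

19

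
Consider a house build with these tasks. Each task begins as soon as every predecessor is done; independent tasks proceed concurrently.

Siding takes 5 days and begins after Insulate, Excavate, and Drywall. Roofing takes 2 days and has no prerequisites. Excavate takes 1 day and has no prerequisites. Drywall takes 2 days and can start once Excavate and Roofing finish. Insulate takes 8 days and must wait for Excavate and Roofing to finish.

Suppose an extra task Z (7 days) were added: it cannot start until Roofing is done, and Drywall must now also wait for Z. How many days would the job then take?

Originally the job takes 15 days.
With Z inserted, Drywall now waits for max(Excavate, Roofing, Z).
New critical path: Roofing→Z→Drywall→Siding = 2+7+2+5 = 16 ⇒ 16 days.

16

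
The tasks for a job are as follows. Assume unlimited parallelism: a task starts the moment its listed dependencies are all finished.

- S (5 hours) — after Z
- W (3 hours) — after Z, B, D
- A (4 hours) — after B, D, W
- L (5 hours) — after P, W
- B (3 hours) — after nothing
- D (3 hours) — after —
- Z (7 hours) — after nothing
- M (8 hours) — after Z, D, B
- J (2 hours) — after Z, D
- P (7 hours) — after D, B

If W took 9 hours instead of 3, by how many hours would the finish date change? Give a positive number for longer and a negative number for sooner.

6

Critical path before the change: Z→W→L = 7+3+5 = 15 giving 15 hours.
Since W is critical, the +6 change carries straight to that chain (now 21 hours).
The critical path is still Z→W→L; finish is now 21 hours.
Change in finish: 21 − 15 = +6 hours.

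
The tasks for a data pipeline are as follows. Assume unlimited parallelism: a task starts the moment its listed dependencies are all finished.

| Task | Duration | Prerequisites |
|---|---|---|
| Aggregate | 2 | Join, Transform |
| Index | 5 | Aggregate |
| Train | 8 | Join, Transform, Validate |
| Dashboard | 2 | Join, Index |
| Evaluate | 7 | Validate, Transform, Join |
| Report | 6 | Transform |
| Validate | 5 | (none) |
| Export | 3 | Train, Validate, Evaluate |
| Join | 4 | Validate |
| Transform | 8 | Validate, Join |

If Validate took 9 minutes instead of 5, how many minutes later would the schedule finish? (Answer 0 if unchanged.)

4

Actual critical path: Validate→Join→Transform→Train→Export = 5+4+8+8+3 = 28 ⇒ 28 minutes.
Validate is on the critical path; changing it to 9 makes that path 32 minutes.
The critical path is still Validate→Join→Transform→Train→Export; finish is now 32 minutes.
Change in finish: 32 − 28 = +4 minutes.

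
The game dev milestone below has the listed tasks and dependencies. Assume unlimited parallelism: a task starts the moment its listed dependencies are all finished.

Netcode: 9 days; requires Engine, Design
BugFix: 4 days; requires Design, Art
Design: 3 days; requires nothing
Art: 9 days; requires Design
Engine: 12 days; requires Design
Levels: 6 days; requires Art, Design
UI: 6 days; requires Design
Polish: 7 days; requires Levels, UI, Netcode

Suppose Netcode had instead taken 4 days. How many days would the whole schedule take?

26

Critical path before the change: Design→Engine→Netcode→Polish = 3+12+9+7 = 31 giving 31 days.
Netcode lies on that path, so at 4 days the path becomes 26 days.
No other chain overtakes it, so the finish is 26 days.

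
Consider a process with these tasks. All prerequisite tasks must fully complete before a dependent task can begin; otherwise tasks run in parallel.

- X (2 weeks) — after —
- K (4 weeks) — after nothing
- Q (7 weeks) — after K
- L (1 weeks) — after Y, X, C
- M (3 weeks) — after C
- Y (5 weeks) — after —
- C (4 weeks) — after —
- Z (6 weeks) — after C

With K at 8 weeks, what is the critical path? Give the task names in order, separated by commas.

K, Q

As given, the longest chain is K→Q = 4+7 = 11, so the finish is 11 weeks.
K lies on that path, so at 8 weeks the path becomes 15 weeks.
That remains the longest chain; total 15 weeks.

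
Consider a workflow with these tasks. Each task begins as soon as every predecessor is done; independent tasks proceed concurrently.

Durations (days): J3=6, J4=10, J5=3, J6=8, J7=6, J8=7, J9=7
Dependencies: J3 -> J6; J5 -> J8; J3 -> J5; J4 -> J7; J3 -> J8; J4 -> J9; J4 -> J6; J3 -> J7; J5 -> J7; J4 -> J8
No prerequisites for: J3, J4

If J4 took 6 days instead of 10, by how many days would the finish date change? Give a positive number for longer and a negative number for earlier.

Critical path before the change: J4→J6 = 10+8 = 18 giving 18 days.
J4 is on the critical path; changing it to 6 makes that path 14 days.
The binding chain switches to J3→J5→J8 = 6+3+7 = 16; finish 16 days.
Change in finish: 16 − 18 = -2 days.

-2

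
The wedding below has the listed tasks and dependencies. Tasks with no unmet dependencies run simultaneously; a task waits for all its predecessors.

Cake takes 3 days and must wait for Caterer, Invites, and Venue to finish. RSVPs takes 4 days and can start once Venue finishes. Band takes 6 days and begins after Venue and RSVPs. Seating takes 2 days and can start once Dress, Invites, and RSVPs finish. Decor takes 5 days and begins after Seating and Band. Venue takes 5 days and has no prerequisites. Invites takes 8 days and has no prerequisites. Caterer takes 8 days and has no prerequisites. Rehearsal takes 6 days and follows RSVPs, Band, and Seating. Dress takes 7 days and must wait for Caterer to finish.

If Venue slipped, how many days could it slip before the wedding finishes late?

Caterer→Dress→Seating→Rehearsal = 8+7+2+6 = 23 sets the makespan at 23 days.
Venue finishes as early as 5 and must finish by 7.
Slack of Venue = 2 − 0 = 2 days.

2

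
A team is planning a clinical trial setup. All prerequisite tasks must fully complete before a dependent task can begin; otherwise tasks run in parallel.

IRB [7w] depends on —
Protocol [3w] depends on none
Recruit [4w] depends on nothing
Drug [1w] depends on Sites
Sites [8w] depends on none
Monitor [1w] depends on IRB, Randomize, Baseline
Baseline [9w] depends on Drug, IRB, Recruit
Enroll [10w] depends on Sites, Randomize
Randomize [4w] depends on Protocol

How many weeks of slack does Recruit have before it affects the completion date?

The longest chain is Sites→Drug→Baseline→Monitor = 8+1+9+1 = 19; overall finish 19 weeks.
Longest path through Recruit: 14 weeks (earliest finish 4, latest finish 9).
So Recruit can slip 9 − 4 = 5 weeks.

5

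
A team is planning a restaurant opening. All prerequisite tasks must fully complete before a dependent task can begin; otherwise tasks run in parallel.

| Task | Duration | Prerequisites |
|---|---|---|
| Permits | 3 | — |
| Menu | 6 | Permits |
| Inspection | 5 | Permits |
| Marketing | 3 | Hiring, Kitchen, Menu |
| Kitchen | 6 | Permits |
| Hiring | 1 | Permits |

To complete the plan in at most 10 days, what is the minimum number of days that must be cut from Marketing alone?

2

Current finish: 12 days; target: 10.
Marketing is on every critical path, so each day cut from Marketing cuts the finish by one (this holds down to a finish of 10).
Need 12 − 10 = 2 days off Marketing → Marketing becomes 1 day, finish becomes 10.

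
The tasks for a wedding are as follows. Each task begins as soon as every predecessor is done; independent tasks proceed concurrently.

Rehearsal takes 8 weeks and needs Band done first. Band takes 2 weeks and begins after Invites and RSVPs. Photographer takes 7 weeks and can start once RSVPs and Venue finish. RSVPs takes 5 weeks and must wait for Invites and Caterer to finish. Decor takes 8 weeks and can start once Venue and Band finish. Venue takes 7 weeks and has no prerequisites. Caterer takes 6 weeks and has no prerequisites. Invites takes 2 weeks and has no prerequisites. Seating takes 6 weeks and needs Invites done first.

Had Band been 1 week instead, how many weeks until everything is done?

Actual critical path: Caterer→RSVPs→Band→Rehearsal = 6+5+2+8 = 21 ⇒ 21 weeks.
Band is on the critical path; changing it to 1 makes that path 20 weeks.
That remains the longest chain; total 20 weeks.

20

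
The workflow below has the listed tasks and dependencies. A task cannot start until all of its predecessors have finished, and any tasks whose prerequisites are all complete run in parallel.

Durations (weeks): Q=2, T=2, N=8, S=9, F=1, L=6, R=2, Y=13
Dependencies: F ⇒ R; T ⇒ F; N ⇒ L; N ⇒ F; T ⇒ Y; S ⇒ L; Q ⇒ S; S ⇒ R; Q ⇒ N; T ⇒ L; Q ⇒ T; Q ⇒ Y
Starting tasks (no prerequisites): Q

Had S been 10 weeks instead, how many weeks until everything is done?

As given, the longest chain is Q→S→L = 2+9+6 = 17, so the finish is 17 weeks.
S is on the critical path; changing it to 10 makes that path 18 weeks.
The critical path is still Q→S→L; finish is now 18 weeks.

18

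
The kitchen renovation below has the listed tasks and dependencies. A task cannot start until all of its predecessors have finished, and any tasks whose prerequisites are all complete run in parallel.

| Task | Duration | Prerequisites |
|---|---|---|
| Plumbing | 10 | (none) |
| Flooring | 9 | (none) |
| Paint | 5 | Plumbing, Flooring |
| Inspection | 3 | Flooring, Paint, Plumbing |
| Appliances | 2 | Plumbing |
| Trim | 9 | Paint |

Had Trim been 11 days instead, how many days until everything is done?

Actual critical path: Plumbing→Paint→Trim = 10+5+9 = 24 ⇒ 24 days.
Since Trim is critical, the +2 change carries straight to that chain (now 26 days).
No other chain overtakes it, so the finish is 26 days.

26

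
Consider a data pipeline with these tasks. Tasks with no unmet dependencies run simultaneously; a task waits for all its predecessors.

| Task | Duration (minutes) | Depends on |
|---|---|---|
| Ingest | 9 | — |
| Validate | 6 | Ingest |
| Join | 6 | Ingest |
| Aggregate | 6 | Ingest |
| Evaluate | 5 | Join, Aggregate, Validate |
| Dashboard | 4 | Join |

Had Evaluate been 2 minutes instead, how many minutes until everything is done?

19

Critical path before the change: Ingest→Validate→Evaluate = 9+6+5 = 20 giving 20 minutes.
Since Evaluate is critical, the -3 change carries straight to that chain (now 17 minutes).
New critical path: Ingest→Join→Dashboard = 9+6+4 = 19 ⇒ 19 minutes.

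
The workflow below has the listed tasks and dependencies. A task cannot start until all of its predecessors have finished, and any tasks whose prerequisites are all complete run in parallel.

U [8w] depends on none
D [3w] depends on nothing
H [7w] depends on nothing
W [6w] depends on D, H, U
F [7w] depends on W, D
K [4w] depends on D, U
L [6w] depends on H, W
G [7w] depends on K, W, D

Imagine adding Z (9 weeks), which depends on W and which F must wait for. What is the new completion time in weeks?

Originally the workflow takes 21 weeks.
With Z inserted, F now waits for max(W, D, Z).
New critical path: U→W→Z→F = 8+6+9+7 = 30 ⇒ 30 weeks.

30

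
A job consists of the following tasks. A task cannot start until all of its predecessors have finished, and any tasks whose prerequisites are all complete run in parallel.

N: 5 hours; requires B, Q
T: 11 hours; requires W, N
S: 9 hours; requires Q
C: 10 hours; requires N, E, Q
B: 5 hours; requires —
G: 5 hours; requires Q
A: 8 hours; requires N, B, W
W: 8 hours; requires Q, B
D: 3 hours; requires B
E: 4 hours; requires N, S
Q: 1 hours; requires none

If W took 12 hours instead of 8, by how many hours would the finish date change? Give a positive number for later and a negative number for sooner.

4

Actual critical path: B→W→T = 5+8+11 = 24 ⇒ 24 hours.
Since W is critical, the +4 change carries straight to that chain (now 28 hours).
That remains the longest chain; total 28 hours.
Change in finish: 28 − 24 = +4 hours.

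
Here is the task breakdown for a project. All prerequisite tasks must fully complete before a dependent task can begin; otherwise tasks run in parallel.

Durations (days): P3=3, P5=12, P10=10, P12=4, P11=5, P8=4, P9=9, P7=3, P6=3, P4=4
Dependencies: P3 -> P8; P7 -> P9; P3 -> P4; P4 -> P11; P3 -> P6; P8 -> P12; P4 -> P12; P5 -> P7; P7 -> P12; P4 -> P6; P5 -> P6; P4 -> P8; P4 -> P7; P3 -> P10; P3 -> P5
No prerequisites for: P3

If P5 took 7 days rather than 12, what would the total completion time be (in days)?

22

As given, the longest chain is P3→P5→P7→P9 = 3+12+3+9 = 27, so the finish is 27 days.
Since P5 is critical, the -5 change carries straight to that chain (now 22 days).
The critical path is still P3→P5→P7→P9; finish is now 22 days.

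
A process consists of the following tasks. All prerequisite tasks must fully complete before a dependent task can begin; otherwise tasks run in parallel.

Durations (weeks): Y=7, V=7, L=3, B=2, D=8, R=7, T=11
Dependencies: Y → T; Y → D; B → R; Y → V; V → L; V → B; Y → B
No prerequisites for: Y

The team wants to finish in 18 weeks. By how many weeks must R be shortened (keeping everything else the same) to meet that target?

5

Current finish: 23 weeks; target: 18.
R is on every critical path, so each week cut from R cuts the finish by one (this holds down to a finish of 18).
Need 23 − 18 = 5 weeks off R → R becomes 2 weeks, finish becomes 18.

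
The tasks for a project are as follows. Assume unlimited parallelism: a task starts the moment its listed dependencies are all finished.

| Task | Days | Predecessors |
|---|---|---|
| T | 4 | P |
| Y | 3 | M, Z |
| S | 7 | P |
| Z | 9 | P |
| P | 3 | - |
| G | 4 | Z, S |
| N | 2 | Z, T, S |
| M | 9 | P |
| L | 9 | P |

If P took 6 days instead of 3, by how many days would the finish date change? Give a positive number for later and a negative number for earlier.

Actual critical path: P→Z→G = 3+9+4 = 16 ⇒ 16 days.
Since P is critical, the +3 change carries straight to that chain (now 19 days).
The critical path is still P→Z→G; finish is now 19 days.
Change in finish: 19 − 16 = +3 days.

3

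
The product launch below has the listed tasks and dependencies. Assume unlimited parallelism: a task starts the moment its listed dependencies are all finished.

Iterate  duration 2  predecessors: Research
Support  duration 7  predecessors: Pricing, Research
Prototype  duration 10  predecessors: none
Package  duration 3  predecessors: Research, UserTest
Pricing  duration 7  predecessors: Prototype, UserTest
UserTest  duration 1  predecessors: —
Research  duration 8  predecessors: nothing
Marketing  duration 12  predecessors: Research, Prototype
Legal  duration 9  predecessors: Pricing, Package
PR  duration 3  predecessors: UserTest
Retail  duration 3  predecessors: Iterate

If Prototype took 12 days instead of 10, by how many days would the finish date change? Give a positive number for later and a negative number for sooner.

As given, the longest chain is Prototype→Pricing→Legal = 10+7+9 = 26, so the finish is 26 days.
Prototype is on the critical path; changing it to 12 makes that path 28 days.
The critical path is still Prototype→Pricing→Legal; finish is now 28 days.
Change in finish: 28 − 26 = +2 days.

2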